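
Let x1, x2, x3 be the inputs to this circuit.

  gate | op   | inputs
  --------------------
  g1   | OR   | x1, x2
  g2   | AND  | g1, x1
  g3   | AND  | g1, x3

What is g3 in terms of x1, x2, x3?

g1 = x1 OR x2
g3 = g1 AND x3 = (x1 OR x2) AND x3

(x1 OR x2) AND x3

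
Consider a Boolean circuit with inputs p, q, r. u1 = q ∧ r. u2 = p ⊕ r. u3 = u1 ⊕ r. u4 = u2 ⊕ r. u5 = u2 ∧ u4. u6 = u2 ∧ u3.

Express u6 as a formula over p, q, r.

(p ⊕ r) ∧ ((q ∧ r) ⊕ r)

u1 = q ∧ r
u2 = p ⊕ r
u3 = u1 ⊕ r = (q ∧ r) ⊕ r
u6 = u2 ∧ u3 = (p ⊕ r) ∧ ((q ∧ r) ⊕ r)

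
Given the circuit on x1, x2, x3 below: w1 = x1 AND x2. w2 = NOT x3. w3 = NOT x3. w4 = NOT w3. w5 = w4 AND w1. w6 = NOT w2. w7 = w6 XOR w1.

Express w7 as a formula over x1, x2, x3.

NOT NOT x3 XOR (x1 AND x2)

w1 = x1 AND x2
w2 = NOT x3
w6 = NOT w2 = NOT NOT x3
w7 = w6 XOR w1 = NOT NOT x3 XOR (x1 AND x2)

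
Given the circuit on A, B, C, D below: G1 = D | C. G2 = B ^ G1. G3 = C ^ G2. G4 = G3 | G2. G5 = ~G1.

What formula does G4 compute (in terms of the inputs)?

G1 = D | C
G2 = B ^ G1 = B ^ (D | C)
G3 = C ^ G2 = C ^ (B ^ (D | C))
G4 = G3 | G2 = (C ^ (B ^ (D | C))) | (B ^ (D | C))

(C ^ (B ^ (D | C))) | (B ^ (D | C))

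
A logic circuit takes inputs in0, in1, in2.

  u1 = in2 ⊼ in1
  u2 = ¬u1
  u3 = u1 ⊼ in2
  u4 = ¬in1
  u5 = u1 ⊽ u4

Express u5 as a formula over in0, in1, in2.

u1 = in2 ⊼ in1
u4 = ¬in1
u5 = u1 ⊽ u4 = (in2 ⊼ in1) ⊽ ¬in1

(in2 ⊼ in1) ⊽ ¬in1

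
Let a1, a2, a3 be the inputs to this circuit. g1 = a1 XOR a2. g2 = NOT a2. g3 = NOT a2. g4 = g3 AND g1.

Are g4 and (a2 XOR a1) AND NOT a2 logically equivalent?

Yes

g1 = a1 XOR a2
g3 = NOT a2
g4 = g3 AND g1 = NOT a2 AND (a1 XOR a2)
At a1=0, a2=0, a3=0: circuit gives 0, formula gives 0.
At a1=1, a2=0, a3=0: circuit gives 1, formula gives 1.
Agrees on all 8 inputs.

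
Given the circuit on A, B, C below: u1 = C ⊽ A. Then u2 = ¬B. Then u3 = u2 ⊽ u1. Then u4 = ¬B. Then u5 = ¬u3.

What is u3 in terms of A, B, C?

u1 = C ⊽ A
u2 = ¬B
u3 = u2 ⊽ u1 = ¬B ⊽ (C ⊽ A)

¬B ⊽ (C ⊽ A)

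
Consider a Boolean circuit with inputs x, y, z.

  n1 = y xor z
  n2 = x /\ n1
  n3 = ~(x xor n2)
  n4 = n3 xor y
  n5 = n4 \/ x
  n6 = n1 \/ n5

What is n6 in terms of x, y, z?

(y xor z) \/ (((~(x xor (x /\ (y xor z)))) xor y) \/ x)

n1 = y xor z
n2 = x /\ n1 = x /\ (y xor z)
n3 = ~(x xor n2) = ~(x xor (x /\ (y xor z)))
n4 = n3 xor y = (~(x xor (x /\ (y xor z)))) xor y
n5 = n4 \/ x = ((~(x xor (x /\ (y xor z)))) xor y) \/ x
n6 = n1 \/ n5 = (y xor z) \/ (((~(x xor (x /\ (y xor z)))) xor y) \/ x)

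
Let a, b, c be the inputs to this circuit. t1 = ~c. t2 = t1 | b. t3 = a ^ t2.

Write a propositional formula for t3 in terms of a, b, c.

t1 = ~c
t2 = t1 | b = ~c | b
t3 = a ^ t2 = a ^ (~c | b)

a ^ (~c | b)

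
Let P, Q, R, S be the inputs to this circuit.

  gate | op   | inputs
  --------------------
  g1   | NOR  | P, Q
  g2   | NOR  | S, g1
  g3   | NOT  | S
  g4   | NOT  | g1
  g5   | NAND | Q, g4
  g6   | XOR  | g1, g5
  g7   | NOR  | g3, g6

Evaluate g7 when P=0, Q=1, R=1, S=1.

1

g1 = 0 NOR 1 = 0
g3 = NOT 1 = 0
g4 = NOT 0 = 1
g5 = 1 NAND 1 = 0
g6 = 0 XOR 0 = 0
g7 = 0 NOR 0 = 1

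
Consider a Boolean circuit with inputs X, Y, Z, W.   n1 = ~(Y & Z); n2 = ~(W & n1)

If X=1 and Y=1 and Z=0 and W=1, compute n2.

0

n1 = ~(1 & 0) = 1
n2 = ~(1 & 1) = 0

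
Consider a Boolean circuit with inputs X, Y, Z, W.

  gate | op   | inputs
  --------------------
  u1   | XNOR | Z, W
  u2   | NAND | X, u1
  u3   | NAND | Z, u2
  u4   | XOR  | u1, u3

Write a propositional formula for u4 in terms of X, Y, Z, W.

(Z XNOR W) XOR (Z NAND (X NAND (Z XNOR W)))

u1 = Z XNOR W
u2 = X NAND u1 = X NAND (Z XNOR W)
u3 = Z NAND u2 = Z NAND (X NAND (Z XNOR W))
u4 = u1 XOR u3 = (Z XNOR W) XOR (Z NAND (X NAND (Z XNOR W)))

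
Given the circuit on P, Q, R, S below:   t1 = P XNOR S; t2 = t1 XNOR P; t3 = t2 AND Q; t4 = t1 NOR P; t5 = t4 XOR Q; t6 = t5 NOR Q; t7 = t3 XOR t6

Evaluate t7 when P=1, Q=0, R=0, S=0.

t1 = 1 XNOR 0 = 0
t2 = 0 XNOR 1 = 0
t3 = 0 AND 0 = 0
t4 = 0 NOR 1 = 0
t5 = 0 XOR 0 = 0
t6 = 0 NOR 0 = 1
t7 = 0 XOR 1 = 1

1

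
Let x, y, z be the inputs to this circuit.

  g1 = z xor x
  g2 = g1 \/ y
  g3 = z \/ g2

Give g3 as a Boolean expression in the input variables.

z \/ ((z xor x) \/ y)

g1 = z xor x
g2 = g1 \/ y = (z xor x) \/ y
g3 = z \/ g2 = z \/ ((z xor x) \/ y)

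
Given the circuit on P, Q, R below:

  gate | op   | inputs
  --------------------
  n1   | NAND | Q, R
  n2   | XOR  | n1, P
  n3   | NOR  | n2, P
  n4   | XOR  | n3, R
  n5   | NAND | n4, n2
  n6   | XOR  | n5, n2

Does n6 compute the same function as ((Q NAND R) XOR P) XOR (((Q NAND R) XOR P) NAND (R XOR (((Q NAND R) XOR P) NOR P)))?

Yes

n1 = Q NAND R
n2 = n1 XOR P = (Q NAND R) XOR P
n3 = n2 NOR P = ((Q NAND R) XOR P) NOR P
n4 = n3 XOR R = (((Q NAND R) XOR P) NOR P) XOR R
n5 = n4 NAND n2 = ((((Q NAND R) XOR P) NOR P) XOR R) NAND ((Q NAND R) XOR P)
n6 = n5 XOR n2 = (((((Q NAND R) XOR P) NOR P) XOR R) NAND ((Q NAND R) XOR P)) XOR ((Q NAND R) XOR P)
At P=0, Q=0, R=0: circuit gives 0, formula gives 0.
At P=0, Q=0, R=1: circuit gives 1, formula gives 1.
Agrees on all 8 inputs.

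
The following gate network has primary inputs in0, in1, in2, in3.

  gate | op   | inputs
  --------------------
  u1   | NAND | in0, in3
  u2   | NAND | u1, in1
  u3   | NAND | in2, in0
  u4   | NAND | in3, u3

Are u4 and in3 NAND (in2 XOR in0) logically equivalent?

No

u3 = in2 NAND in0
u4 = in3 NAND u3 = in3 NAND (in2 NAND in0)
At in0=0, in1=0, in2=0, in3=1: circuit gives 0, formula gives 1.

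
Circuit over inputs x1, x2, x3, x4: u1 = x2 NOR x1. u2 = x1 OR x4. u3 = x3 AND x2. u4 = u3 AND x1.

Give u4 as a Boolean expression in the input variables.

(x3 AND x2) AND x1

u3 = x3 AND x2
u4 = u3 AND x1 = (x3 AND x2) AND x1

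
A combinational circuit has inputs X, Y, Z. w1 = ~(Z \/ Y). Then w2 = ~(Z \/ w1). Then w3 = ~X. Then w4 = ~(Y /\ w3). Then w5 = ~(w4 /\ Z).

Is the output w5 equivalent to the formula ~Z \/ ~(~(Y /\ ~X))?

w3 = ~X
w4 = ~(Y /\ w3) = ~(Y /\ ~X)
w5 = ~(w4 /\ Z) = ~((~(Y /\ ~X)) /\ Z)
At X=0, Y=0, Z=1: circuit gives 0, formula gives 0.
At X=0, Y=0, Z=0: circuit gives 1, formula gives 1.
Agrees on all 8 inputs.

Yes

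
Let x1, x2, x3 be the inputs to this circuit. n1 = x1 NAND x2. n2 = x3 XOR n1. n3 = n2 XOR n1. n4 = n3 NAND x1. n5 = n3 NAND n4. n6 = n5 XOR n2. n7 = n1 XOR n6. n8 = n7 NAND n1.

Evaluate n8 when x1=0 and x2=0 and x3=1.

n1 = 0 NAND 0 = 1
n2 = 1 XOR 1 = 0
n3 = 0 XOR 1 = 1
n4 = 1 NAND 0 = 1
n5 = 1 NAND 1 = 0
n6 = 0 XOR 0 = 0
n7 = 1 XOR 0 = 1
n8 = 1 NAND 1 = 0

0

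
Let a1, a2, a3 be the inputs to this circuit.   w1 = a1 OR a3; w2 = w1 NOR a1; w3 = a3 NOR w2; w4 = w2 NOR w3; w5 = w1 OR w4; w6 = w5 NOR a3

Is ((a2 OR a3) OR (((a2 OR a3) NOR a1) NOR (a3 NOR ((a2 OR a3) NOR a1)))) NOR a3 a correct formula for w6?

No

w1 = a1 OR a3
w2 = w1 NOR a1 = (a1 OR a3) NOR a1
w3 = a3 NOR w2 = a3 NOR ((a1 OR a3) NOR a1)
w4 = w2 NOR w3 = ((a1 OR a3) NOR a1) NOR (a3 NOR ((a1 OR a3) NOR a1))
w5 = w1 OR w4 = (a1 OR a3) OR (((a1 OR a3) NOR a1) NOR (a3 NOR ((a1 OR a3) NOR a1)))
w6 = w5 NOR a3 = ((a1 OR a3) OR (((a1 OR a3) NOR a1) NOR (a3 NOR ((a1 OR a3) NOR a1)))) NOR a3
At a1=0, a2=1, a3=0: circuit gives 1, formula gives 0.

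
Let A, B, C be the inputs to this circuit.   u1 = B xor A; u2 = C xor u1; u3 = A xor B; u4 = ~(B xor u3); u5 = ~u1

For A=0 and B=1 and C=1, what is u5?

0

u1 = 1 xor 0 = 1
u5 = ~1 = 0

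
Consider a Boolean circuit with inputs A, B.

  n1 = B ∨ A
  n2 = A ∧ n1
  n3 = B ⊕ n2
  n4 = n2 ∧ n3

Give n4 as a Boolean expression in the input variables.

(A ∧ (B ∨ A)) ∧ (B ⊕ (A ∧ (B ∨ A)))

n1 = B ∨ A
n2 = A ∧ n1 = A ∧ (B ∨ A)
n3 = B ⊕ n2 = B ⊕ (A ∧ (B ∨ A))
n4 = n2 ∧ n3 = (A ∧ (B ∨ A)) ∧ (B ⊕ (A ∧ (B ∨ A)))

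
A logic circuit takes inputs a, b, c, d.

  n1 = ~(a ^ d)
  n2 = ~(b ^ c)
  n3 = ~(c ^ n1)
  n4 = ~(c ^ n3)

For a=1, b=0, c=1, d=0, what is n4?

n1 = ~(1 ^ 0) = 0
n3 = ~(1 ^ 0) = 0
n4 = ~(1 ^ 0) = 0

0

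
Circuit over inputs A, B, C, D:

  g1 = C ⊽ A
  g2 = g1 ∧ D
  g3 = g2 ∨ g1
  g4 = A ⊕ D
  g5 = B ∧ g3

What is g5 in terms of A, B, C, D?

B ∧ (((C ⊽ A) ∧ D) ∨ (C ⊽ A))

g1 = C ⊽ A
g2 = g1 ∧ D = (C ⊽ A) ∧ D
g3 = g2 ∨ g1 = ((C ⊽ A) ∧ D) ∨ (C ⊽ A)
g5 = B ∧ g3 = B ∧ (((C ⊽ A) ∧ D) ∨ (C ⊽ A))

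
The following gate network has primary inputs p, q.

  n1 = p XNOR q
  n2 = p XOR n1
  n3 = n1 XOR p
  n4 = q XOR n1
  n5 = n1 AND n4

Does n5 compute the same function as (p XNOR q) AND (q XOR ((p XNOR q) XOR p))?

No

n1 = p XNOR q
n4 = q XOR n1 = q XOR (p XNOR q)
n5 = n1 AND n4 = (p XNOR q) AND (q XOR (p XNOR q))
At p=1, q=1: circuit gives 0, formula gives 1.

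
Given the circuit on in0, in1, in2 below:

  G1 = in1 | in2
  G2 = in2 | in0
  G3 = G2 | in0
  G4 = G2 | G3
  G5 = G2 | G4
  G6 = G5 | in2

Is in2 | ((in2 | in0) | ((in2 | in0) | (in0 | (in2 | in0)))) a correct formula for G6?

G2 = in2 | in0
G3 = G2 | in0 = (in2 | in0) | in0
G4 = G2 | G3 = (in2 | in0) | ((in2 | in0) | in0)
G5 = G2 | G4 = (in2 | in0) | ((in2 | in0) | ((in2 | in0) | in0))
G6 = G5 | in2 = ((in2 | in0) | ((in2 | in0) | ((in2 | in0) | in0))) | in2
At in0=0, in1=0, in2=0: circuit gives 0, formula gives 0.
At in0=0, in1=0, in2=1: circuit gives 1, formula gives 1.
Agrees on all 8 inputs.

Yes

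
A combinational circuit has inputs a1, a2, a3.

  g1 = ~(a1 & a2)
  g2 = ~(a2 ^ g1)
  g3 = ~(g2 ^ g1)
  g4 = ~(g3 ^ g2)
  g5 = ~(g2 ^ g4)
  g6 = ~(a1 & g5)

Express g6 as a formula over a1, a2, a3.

g1 = ~(a1 & a2)
g2 = ~(a2 ^ g1) = ~(a2 ^ (~(a1 & a2)))
g3 = ~(g2 ^ g1) = ~((~(a2 ^ (~(a1 & a2)))) ^ (~(a1 & a2)))
g4 = ~(g3 ^ g2) = ~((~((~(a2 ^ (~(a1 & a2)))) ^ (~(a1 & a2)))) ^ (~(a2 ^ (~(a1 & a2)))))
g5 = ~(g2 ^ g4) = ~((~(a2 ^ (~(a1 & a2)))) ^ (~((~((~(a2 ^ (~(a1 & a2)))) ^ (~(a1 & a2)))) ^ (~(a2 ^ (~(a1 & a2)))))))
g6 = ~(a1 & g5) = ~(a1 & (~((~(a2 ^ (~(a1 & a2)))) ^ (~((~((~(a2 ^ (~(a1 & a2)))) ^ (~(a1 & a2)))) ^ (~(a2 ^ (~(a1 & a2)))))))))

~(a1 & (~((~(a2 ^ (~(a1 & a2)))) ^ (~((~((~(a2 ^ (~(a1 & a2)))) ^ (~(a1 & a2)))) ^ (~(a2 ^ (~(a1 & a2)))))))))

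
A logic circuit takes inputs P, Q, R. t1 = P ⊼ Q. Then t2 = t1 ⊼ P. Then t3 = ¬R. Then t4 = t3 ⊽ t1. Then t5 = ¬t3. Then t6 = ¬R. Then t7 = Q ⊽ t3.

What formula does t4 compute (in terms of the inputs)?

¬R ⊽ (P ⊼ Q)

t1 = P ⊼ Q
t3 = ¬R
t4 = t3 ⊽ t1 = ¬R ⊽ (P ⊼ Q)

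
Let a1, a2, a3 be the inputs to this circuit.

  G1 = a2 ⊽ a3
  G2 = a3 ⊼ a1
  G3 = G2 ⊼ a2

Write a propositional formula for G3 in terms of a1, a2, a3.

(a3 ⊼ a1) ⊼ a2

G2 = a3 ⊼ a1
G3 = G2 ⊼ a2 = (a3 ⊼ a1) ⊼ a2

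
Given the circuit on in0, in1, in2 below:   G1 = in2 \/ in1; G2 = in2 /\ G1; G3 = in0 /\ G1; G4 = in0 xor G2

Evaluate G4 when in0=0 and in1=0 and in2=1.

G1 = 1 \/ 0 = 1
G2 = 1 /\ 1 = 1
G4 = 0 xor 1 = 1

1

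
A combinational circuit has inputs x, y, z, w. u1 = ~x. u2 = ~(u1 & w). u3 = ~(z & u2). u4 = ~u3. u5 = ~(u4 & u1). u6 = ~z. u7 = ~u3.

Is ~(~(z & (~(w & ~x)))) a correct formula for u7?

u1 = ~x
u2 = ~(u1 & w) = ~(~x & w)
u3 = ~(z & u2) = ~(z & (~(~x & w)))
u7 = ~u3 = ~(~(z & (~(~x & w))))
At x=0, y=0, z=0, w=0: circuit gives 0, formula gives 0.
At x=0, y=0, z=1, w=0: circuit gives 1, formula gives 1.
Agrees on all 16 inputs.

Yes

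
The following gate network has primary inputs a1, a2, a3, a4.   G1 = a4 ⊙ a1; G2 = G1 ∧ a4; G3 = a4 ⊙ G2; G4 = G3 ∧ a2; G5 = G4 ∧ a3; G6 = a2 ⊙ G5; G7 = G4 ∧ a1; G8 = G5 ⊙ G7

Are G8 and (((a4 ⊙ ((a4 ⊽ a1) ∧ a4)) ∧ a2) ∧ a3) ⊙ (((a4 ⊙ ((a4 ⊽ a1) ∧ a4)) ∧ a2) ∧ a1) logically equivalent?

G1 = a4 ⊙ a1
G2 = G1 ∧ a4 = (a4 ⊙ a1) ∧ a4
G3 = a4 ⊙ G2 = a4 ⊙ ((a4 ⊙ a1) ∧ a4)
G4 = G3 ∧ a2 = (a4 ⊙ ((a4 ⊙ a1) ∧ a4)) ∧ a2
G5 = G4 ∧ a3 = ((a4 ⊙ ((a4 ⊙ a1) ∧ a4)) ∧ a2) ∧ a3
G7 = G4 ∧ a1 = ((a4 ⊙ ((a4 ⊙ a1) ∧ a4)) ∧ a2) ∧ a1
G8 = G5 ⊙ G7 = (((a4 ⊙ ((a4 ⊙ a1) ∧ a4)) ∧ a2) ∧ a3) ⊙ (((a4 ⊙ ((a4 ⊙ a1) ∧ a4)) ∧ a2) ∧ a1)
At a1=1, a2=1, a3=0, a4=1: circuit gives 0, formula gives 1.

No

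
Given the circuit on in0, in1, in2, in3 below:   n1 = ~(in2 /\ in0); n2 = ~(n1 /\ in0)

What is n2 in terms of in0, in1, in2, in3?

~((~(in2 /\ in0)) /\ in0)

n1 = ~(in2 /\ in0)
n2 = ~(n1 /\ in0) = ~((~(in2 /\ in0)) /\ in0)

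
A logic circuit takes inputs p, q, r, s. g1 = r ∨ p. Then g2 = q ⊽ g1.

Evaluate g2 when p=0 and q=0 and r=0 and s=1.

1

g1 = 0 ∨ 0 = 0
g2 = 0 ⊽ 0 = 1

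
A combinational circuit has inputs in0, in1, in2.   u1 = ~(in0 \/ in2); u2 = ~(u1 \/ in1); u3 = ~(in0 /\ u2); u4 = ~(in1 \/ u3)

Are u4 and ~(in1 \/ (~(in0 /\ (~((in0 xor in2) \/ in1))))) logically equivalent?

u1 = ~(in0 \/ in2)
u2 = ~(u1 \/ in1) = ~((~(in0 \/ in2)) \/ in1)
u3 = ~(in0 /\ u2) = ~(in0 /\ (~((~(in0 \/ in2)) \/ in1)))
u4 = ~(in1 \/ u3) = ~(in1 \/ (~(in0 /\ (~((~(in0 \/ in2)) \/ in1)))))
At in0=1, in1=0, in2=0: circuit gives 1, formula gives 0.

No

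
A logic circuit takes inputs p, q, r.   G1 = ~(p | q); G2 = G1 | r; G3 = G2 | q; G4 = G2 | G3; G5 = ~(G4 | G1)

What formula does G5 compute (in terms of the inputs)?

~((((~(p | q)) | r) | (((~(p | q)) | r) | q)) | (~(p | q)))

G1 = ~(p | q)
G2 = G1 | r = (~(p | q)) | r
G3 = G2 | q = ((~(p | q)) | r) | q
G4 = G2 | G3 = ((~(p | q)) | r) | (((~(p | q)) | r) | q)
G5 = ~(G4 | G1) = ~((((~(p | q)) | r) | (((~(p | q)) | r) | q)) | (~(p | q)))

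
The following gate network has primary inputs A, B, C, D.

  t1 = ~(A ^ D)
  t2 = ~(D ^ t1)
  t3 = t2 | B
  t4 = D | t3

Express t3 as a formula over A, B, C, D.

t1 = ~(A ^ D)
t2 = ~(D ^ t1) = ~(D ^ (~(A ^ D)))
t3 = t2 | B = (~(D ^ (~(A ^ D)))) | B

(~(D ^ (~(A ^ D)))) | B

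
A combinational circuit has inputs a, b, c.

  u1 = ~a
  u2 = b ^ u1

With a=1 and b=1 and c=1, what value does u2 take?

u1 = ~1 = 0
u2 = 1 ^ 0 = 1

1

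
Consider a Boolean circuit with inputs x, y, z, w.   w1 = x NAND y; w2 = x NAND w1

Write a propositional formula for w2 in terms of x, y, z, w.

w1 = x NAND y
w2 = x NAND w1 = x NAND (x NAND y)

x NAND (x NAND y)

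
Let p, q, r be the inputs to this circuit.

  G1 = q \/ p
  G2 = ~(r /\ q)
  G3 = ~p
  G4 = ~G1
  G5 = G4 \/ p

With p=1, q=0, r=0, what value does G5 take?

G1 = 0 \/ 1 = 1
G4 = ~1 = 0
G5 = 0 \/ 1 = 1

1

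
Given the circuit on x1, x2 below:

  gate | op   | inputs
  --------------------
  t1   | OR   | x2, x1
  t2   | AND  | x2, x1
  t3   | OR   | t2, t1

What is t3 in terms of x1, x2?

(x2 AND x1) OR (x2 OR x1)

t1 = x2 OR x1
t2 = x2 AND x1
t3 = t2 OR t1 = (x2 AND x1) OR (x2 OR x1)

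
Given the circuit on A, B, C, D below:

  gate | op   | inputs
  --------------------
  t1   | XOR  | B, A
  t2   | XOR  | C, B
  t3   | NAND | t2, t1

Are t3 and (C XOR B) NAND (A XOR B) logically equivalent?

t1 = B XOR A
t2 = C XOR B
t3 = t2 NAND t1 = (C XOR B) NAND (B XOR A)
At A=0, B=1, C=0, D=0: circuit gives 0, formula gives 0.
At A=0, B=0, C=0, D=0: circuit gives 1, formula gives 1.
Agrees on all 16 inputs.

Yes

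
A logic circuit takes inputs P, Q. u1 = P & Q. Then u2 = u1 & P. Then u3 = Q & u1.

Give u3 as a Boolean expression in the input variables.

Q & (P & Q)

u1 = P & Q
u3 = Q & u1 = Q & (P & Q)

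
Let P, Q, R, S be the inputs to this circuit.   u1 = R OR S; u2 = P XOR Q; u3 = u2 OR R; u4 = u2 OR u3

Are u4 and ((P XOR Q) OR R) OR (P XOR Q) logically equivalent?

Yes

u2 = P XOR Q
u3 = u2 OR R = (P XOR Q) OR R
u4 = u2 OR u3 = (P XOR Q) OR ((P XOR Q) OR R)
At P=0, Q=0, R=0, S=0: circuit gives 0, formula gives 0.
At P=0, Q=0, R=1, S=0: circuit gives 1, formula gives 1.
Agrees on all 16 inputs.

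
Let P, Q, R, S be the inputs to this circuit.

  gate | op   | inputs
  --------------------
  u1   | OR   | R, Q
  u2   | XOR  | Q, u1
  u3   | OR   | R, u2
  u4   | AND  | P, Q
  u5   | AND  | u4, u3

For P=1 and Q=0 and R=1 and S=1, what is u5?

0

u1 = 1 OR 0 = 1
u2 = 0 XOR 1 = 1
u3 = 1 OR 1 = 1
u4 = 1 AND 0 = 0
u5 = 0 AND 1 = 0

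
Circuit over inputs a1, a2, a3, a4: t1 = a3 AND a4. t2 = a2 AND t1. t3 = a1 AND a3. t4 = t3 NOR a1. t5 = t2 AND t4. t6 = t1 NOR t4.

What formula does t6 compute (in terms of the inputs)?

t1 = a3 AND a4
t3 = a1 AND a3
t4 = t3 NOR a1 = (a1 AND a3) NOR a1
t6 = t1 NOR t4 = (a3 AND a4) NOR ((a1 AND a3) NOR a1)

(a3 AND a4) NOR ((a1 AND a3) NOR a1)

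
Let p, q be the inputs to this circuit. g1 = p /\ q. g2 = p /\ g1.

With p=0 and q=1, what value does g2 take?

0

g1 = 0 /\ 1 = 0
g2 = 0 /\ 0 = 0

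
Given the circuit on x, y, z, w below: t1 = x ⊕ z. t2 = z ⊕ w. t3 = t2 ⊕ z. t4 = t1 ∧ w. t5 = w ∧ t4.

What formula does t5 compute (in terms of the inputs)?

w ∧ ((x ⊕ z) ∧ w)

t1 = x ⊕ z
t4 = t1 ∧ w = (x ⊕ z) ∧ w
t5 = w ∧ t4 = w ∧ ((x ⊕ z) ∧ w)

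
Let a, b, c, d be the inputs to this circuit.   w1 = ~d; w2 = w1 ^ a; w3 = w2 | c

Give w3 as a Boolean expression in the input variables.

(~d ^ a) | c

w1 = ~d
w2 = w1 ^ a = ~d ^ a
w3 = w2 | c = (~d ^ a) | c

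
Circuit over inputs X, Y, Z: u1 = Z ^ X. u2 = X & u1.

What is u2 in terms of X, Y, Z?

X & (Z ^ X)

u1 = Z ^ X
u2 = X & u1 = X & (Z ^ X)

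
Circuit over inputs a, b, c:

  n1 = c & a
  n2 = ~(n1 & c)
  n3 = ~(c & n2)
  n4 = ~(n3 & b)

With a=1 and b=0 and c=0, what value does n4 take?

1

n1 = 0 & 1 = 0
n2 = ~(0 & 0) = 1
n3 = ~(0 & 1) = 1
n4 = ~(1 & 0) = 1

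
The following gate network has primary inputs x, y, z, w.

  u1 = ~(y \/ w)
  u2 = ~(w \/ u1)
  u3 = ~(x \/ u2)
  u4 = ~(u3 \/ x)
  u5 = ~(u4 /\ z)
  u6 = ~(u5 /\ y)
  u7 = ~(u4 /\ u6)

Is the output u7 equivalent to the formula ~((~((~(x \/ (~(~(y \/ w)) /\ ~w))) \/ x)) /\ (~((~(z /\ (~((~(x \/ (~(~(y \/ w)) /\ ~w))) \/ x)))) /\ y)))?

u1 = ~(y \/ w)
u2 = ~(w \/ u1) = ~(w \/ (~(y \/ w)))
u3 = ~(x \/ u2) = ~(x \/ (~(w \/ (~(y \/ w)))))
u4 = ~(u3 \/ x) = ~((~(x \/ (~(w \/ (~(y \/ w)))))) \/ x)
u5 = ~(u4 /\ z) = ~((~((~(x \/ (~(w \/ (~(y \/ w)))))) \/ x)) /\ z)
u6 = ~(u5 /\ y) = ~((~((~((~(x \/ (~(w \/ (~(y \/ w)))))) \/ x)) /\ z)) /\ y)
u7 = ~(u4 /\ u6) = ~((~((~(x \/ (~(w \/ (~(y \/ w)))))) \/ x)) /\ (~((~((~((~(x \/ (~(w \/ (~(y \/ w)))))) \/ x)) /\ z)) /\ y)))
At x=0, y=1, z=1, w=0: circuit gives 0, formula gives 0.
At x=0, y=0, z=0, w=0: circuit gives 1, formula gives 1.
Agrees on all 16 inputs.

Yes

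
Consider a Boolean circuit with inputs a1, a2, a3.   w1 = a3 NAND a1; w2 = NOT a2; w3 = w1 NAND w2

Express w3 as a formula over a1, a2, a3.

(a3 NAND a1) NAND NOT a2

w1 = a3 NAND a1
w2 = NOT a2
w3 = w1 NAND w2 = (a3 NAND a1) NAND NOT a2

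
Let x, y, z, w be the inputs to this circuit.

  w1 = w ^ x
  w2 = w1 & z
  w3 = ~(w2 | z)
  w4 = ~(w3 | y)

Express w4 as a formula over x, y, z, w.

w1 = w ^ x
w2 = w1 & z = (w ^ x) & z
w3 = ~(w2 | z) = ~(((w ^ x) & z) | z)
w4 = ~(w3 | y) = ~((~(((w ^ x) & z) | z)) | y)

~((~(((w ^ x) & z) | z)) | y)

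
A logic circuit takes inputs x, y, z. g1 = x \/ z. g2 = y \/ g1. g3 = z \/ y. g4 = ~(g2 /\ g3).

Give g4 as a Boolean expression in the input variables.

~((y \/ (x \/ z)) /\ (z \/ y))

g1 = x \/ z
g2 = y \/ g1 = y \/ (x \/ z)
g3 = z \/ y
g4 = ~(g2 /\ g3) = ~((y \/ (x \/ z)) /\ (z \/ y))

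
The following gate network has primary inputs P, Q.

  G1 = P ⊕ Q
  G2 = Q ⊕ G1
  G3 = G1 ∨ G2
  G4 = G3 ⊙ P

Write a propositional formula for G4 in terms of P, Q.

G1 = P ⊕ Q
G2 = Q ⊕ G1 = Q ⊕ (P ⊕ Q)
G3 = G1 ∨ G2 = (P ⊕ Q) ∨ (Q ⊕ (P ⊕ Q))
G4 = G3 ⊙ P = ((P ⊕ Q) ∨ (Q ⊕ (P ⊕ Q))) ⊙ P

((P ⊕ Q) ∨ (Q ⊕ (P ⊕ Q))) ⊙ P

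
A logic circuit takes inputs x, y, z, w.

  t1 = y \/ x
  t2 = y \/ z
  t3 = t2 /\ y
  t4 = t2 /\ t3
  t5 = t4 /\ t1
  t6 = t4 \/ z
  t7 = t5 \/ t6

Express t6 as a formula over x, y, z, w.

((y \/ z) /\ ((y \/ z) /\ y)) \/ z

t2 = y \/ z
t3 = t2 /\ y = (y \/ z) /\ y
t4 = t2 /\ t3 = (y \/ z) /\ ((y \/ z) /\ y)
t6 = t4 \/ z = ((y \/ z) /\ ((y \/ z) /\ y)) \/ z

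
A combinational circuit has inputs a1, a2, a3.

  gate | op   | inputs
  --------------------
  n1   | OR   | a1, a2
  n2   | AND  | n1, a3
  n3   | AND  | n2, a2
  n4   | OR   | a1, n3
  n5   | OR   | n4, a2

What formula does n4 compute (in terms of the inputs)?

n1 = a1 OR a2
n2 = n1 AND a3 = (a1 OR a2) AND a3
n3 = n2 AND a2 = ((a1 OR a2) AND a3) AND a2
n4 = a1 OR n3 = a1 OR (((a1 OR a2) AND a3) AND a2)

a1 OR (((a1 OR a2) AND a3) AND a2)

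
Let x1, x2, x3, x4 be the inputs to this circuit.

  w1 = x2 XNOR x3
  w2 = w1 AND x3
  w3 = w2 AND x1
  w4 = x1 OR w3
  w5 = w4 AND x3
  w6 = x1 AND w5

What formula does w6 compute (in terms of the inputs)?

w1 = x2 XNOR x3
w2 = w1 AND x3 = (x2 XNOR x3) AND x3
w3 = w2 AND x1 = ((x2 XNOR x3) AND x3) AND x1
w4 = x1 OR w3 = x1 OR (((x2 XNOR x3) AND x3) AND x1)
w5 = w4 AND x3 = (x1 OR (((x2 XNOR x3) AND x3) AND x1)) AND x3
w6 = x1 AND w5 = x1 AND ((x1 OR (((x2 XNOR x3) AND x3) AND x1)) AND x3)

x1 AND ((x1 OR (((x2 XNOR x3) AND x3) AND x1)) AND x3)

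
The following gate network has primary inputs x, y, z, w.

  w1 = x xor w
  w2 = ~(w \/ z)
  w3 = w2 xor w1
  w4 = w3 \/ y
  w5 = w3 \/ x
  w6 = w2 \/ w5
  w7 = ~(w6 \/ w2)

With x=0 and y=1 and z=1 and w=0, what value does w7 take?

w1 = 0 xor 0 = 0
w2 = ~(0 \/ 1) = 0
w3 = 0 xor 0 = 0
w5 = 0 \/ 0 = 0
w6 = 0 \/ 0 = 0
w7 = ~(0 \/ 0) = 1

1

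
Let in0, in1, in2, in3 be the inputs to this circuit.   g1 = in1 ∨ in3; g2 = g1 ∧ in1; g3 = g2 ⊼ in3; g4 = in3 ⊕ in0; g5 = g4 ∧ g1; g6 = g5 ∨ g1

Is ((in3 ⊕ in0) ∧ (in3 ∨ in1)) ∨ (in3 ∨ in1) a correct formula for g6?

Yes

g1 = in1 ∨ in3
g4 = in3 ⊕ in0
g5 = g4 ∧ g1 = (in3 ⊕ in0) ∧ (in1 ∨ in3)
g6 = g5 ∨ g1 = ((in3 ⊕ in0) ∧ (in1 ∨ in3)) ∨ (in1 ∨ in3)
At in0=0, in1=0, in2=0, in3=0: circuit gives 0, formula gives 0.
At in0=0, in1=0, in2=0, in3=1: circuit gives 1, formula gives 1.
Agrees on all 16 inputs.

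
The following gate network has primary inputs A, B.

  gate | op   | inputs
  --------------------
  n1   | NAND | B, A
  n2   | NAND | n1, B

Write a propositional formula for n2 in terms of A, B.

n1 = B NAND A
n2 = n1 NAND B = (B NAND A) NAND B

(B NAND A) NAND B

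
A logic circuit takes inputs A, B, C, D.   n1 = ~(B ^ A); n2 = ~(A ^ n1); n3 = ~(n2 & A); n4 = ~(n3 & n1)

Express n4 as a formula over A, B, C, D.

~((~((~(A ^ (~(B ^ A)))) & A)) & (~(B ^ A)))

n1 = ~(B ^ A)
n2 = ~(A ^ n1) = ~(A ^ (~(B ^ A)))
n3 = ~(n2 & A) = ~((~(A ^ (~(B ^ A)))) & A)
n4 = ~(n3 & n1) = ~((~((~(A ^ (~(B ^ A)))) & A)) & (~(B ^ A)))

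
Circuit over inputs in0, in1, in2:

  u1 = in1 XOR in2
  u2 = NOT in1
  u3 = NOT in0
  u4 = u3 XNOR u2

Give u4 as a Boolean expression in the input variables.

u2 = NOT in1
u3 = NOT in0
u4 = u3 XNOR u2 = NOT in0 XNOR NOT in1

NOT in0 XNOR NOT in1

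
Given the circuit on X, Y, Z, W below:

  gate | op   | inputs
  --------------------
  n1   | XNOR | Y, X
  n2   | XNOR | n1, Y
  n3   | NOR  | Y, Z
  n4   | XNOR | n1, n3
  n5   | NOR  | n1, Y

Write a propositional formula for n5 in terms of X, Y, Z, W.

n1 = Y XNOR X
n5 = n1 NOR Y = (Y XNOR X) NOR Y

(Y XNOR X) NOR Y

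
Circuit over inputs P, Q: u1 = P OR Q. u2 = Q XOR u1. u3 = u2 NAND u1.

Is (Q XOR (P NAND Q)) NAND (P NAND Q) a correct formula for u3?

No

u1 = P OR Q
u2 = Q XOR u1 = Q XOR (P OR Q)
u3 = u2 NAND u1 = (Q XOR (P OR Q)) NAND (P OR Q)
At P=0, Q=0: circuit gives 1, formula gives 0.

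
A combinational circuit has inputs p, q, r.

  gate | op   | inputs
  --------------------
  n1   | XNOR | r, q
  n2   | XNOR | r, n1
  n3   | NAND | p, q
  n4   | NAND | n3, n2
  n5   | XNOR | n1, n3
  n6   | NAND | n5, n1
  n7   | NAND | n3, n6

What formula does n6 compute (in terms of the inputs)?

((r XNOR q) XNOR (p NAND q)) NAND (r XNOR q)

n1 = r XNOR q
n3 = p NAND q
n5 = n1 XNOR n3 = (r XNOR q) XNOR (p NAND q)
n6 = n5 NAND n1 = ((r XNOR q) XNOR (p NAND q)) NAND (r XNOR q)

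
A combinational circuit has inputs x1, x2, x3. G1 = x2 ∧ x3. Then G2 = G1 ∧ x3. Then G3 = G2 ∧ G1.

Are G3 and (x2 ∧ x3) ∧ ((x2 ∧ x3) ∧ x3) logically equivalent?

Yes

G1 = x2 ∧ x3
G2 = G1 ∧ x3 = (x2 ∧ x3) ∧ x3
G3 = G2 ∧ G1 = ((x2 ∧ x3) ∧ x3) ∧ (x2 ∧ x3)
At x1=0, x2=0, x3=0: circuit gives 0, formula gives 0.
At x1=0, x2=1, x3=1: circuit gives 1, formula gives 1.
Agrees on all 8 inputs.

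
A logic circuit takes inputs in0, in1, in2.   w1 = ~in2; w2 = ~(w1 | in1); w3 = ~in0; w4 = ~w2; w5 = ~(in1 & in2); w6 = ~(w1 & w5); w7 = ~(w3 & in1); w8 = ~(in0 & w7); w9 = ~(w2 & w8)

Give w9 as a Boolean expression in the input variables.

~((~(~in2 | in1)) & (~(in0 & (~(~in0 & in1)))))

w1 = ~in2
w2 = ~(w1 | in1) = ~(~in2 | in1)
w3 = ~in0
w7 = ~(w3 & in1) = ~(~in0 & in1)
w8 = ~(in0 & w7) = ~(in0 & (~(~in0 & in1)))
w9 = ~(w2 & w8) = ~((~(~in2 | in1)) & (~(in0 & (~(~in0 & in1)))))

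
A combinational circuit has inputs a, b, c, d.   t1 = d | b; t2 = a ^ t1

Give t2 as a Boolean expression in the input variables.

a ^ (d | b)

t1 = d | b
t2 = a ^ t1 = a ^ (d | b)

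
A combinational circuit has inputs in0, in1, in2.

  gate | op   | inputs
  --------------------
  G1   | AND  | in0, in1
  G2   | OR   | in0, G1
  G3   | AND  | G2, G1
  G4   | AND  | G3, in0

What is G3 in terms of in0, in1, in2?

(in0 OR (in0 AND in1)) AND (in0 AND in1)

G1 = in0 AND in1
G2 = in0 OR G1 = in0 OR (in0 AND in1)
G3 = G2 AND G1 = (in0 OR (in0 AND in1)) AND (in0 AND in1)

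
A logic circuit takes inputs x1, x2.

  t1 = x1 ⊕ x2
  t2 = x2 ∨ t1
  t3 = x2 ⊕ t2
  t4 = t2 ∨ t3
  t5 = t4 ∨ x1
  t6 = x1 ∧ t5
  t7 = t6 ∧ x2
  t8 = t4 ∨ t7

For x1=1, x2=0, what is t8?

1

t1 = 1 ⊕ 0 = 1
t2 = 0 ∨ 1 = 1
t3 = 0 ⊕ 1 = 1
t4 = 1 ∨ 1 = 1
t5 = 1 ∨ 1 = 1
t6 = 1 ∧ 1 = 1
t7 = 1 ∧ 0 = 0
t8 = 1 ∨ 0 = 1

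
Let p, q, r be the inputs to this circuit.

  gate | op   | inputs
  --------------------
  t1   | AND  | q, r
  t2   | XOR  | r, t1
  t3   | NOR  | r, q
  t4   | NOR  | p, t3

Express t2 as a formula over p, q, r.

r XOR (q AND r)

t1 = q AND r
t2 = r XOR t1 = r XOR (q AND r)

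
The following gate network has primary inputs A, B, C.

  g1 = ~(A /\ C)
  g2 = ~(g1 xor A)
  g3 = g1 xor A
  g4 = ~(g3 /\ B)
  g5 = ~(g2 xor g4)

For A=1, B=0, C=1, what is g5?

0

g1 = ~(1 /\ 1) = 0
g2 = ~(0 xor 1) = 0
g3 = 0 xor 1 = 1
g4 = ~(1 /\ 0) = 1
g5 = ~(0 xor 1) = 0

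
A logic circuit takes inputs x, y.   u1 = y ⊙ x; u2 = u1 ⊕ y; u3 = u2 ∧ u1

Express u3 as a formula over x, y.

((y ⊙ x) ⊕ y) ∧ (y ⊙ x)

u1 = y ⊙ x
u2 = u1 ⊕ y = (y ⊙ x) ⊕ y
u3 = u2 ∧ u1 = ((y ⊙ x) ⊕ y) ∧ (y ⊙ x)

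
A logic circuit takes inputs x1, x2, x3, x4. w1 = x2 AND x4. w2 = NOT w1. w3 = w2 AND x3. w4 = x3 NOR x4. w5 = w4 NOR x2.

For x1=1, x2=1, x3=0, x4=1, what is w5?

0

w4 = 0 NOR 1 = 0
w5 = 0 NOR 1 = 0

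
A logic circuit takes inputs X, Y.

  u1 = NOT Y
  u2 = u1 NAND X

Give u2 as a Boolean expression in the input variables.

NOT Y NAND X

u1 = NOT Y
u2 = u1 NAND X = NOT Y NAND X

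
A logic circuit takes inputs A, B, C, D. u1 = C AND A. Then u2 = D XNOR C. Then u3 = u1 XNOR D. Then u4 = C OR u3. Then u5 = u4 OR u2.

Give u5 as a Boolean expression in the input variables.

u1 = C AND A
u2 = D XNOR C
u3 = u1 XNOR D = (C AND A) XNOR D
u4 = C OR u3 = C OR ((C AND A) XNOR D)
u5 = u4 OR u2 = (C OR ((C AND A) XNOR D)) OR (D XNOR C)

(C OR ((C AND A) XNOR D)) OR (D XNOR C)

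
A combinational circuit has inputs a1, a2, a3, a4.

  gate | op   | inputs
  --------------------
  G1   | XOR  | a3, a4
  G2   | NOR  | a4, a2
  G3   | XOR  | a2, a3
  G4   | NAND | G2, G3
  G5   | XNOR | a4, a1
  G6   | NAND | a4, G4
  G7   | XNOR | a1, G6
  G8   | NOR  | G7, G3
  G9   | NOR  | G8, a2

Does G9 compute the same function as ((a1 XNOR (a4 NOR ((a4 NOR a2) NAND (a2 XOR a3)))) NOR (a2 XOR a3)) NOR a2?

No

G2 = a4 NOR a2
G3 = a2 XOR a3
G4 = G2 NAND G3 = (a4 NOR a2) NAND (a2 XOR a3)
G6 = a4 NAND G4 = a4 NAND ((a4 NOR a2) NAND (a2 XOR a3))
G7 = a1 XNOR G6 = a1 XNOR (a4 NAND ((a4 NOR a2) NAND (a2 XOR a3)))
G8 = G7 NOR G3 = (a1 XNOR (a4 NAND ((a4 NOR a2) NAND (a2 XOR a3)))) NOR (a2 XOR a3)
G9 = G8 NOR a2 = ((a1 XNOR (a4 NAND ((a4 NOR a2) NAND (a2 XOR a3)))) NOR (a2 XOR a3)) NOR a2
At a1=0, a2=0, a3=0, a4=0: circuit gives 0, formula gives 1.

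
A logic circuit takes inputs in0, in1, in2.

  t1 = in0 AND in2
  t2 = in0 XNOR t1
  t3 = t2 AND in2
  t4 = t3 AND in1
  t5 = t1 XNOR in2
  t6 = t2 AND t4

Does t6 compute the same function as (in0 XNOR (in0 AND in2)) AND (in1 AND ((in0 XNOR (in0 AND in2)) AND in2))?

Yes

t1 = in0 AND in2
t2 = in0 XNOR t1 = in0 XNOR (in0 AND in2)
t3 = t2 AND in2 = (in0 XNOR (in0 AND in2)) AND in2
t4 = t3 AND in1 = ((in0 XNOR (in0 AND in2)) AND in2) AND in1
t6 = t2 AND t4 = (in0 XNOR (in0 AND in2)) AND (((in0 XNOR (in0 AND in2)) AND in2) AND in1)
At in0=0, in1=0, in2=0: circuit gives 0, formula gives 0.
At in0=0, in1=1, in2=1: circuit gives 1, formula gives 1.
Agrees on all 8 inputs.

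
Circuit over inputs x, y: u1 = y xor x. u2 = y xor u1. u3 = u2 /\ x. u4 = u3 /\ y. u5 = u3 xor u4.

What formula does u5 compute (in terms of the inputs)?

u1 = y xor x
u2 = y xor u1 = y xor (y xor x)
u3 = u2 /\ x = (y xor (y xor x)) /\ x
u4 = u3 /\ y = ((y xor (y xor x)) /\ x) /\ y
u5 = u3 xor u4 = ((y xor (y xor x)) /\ x) xor (((y xor (y xor x)) /\ x) /\ y)

((y xor (y xor x)) /\ x) xor (((y xor (y xor x)) /\ x) /\ y)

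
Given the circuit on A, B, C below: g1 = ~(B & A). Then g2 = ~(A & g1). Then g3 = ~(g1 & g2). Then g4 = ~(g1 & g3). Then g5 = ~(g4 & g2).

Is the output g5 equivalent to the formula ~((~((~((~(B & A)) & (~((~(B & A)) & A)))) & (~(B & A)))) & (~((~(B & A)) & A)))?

Yes

g1 = ~(B & A)
g2 = ~(A & g1) = ~(A & (~(B & A)))
g3 = ~(g1 & g2) = ~((~(B & A)) & (~(A & (~(B & A)))))
g4 = ~(g1 & g3) = ~((~(B & A)) & (~((~(B & A)) & (~(A & (~(B & A)))))))
g5 = ~(g4 & g2) = ~((~((~(B & A)) & (~((~(B & A)) & (~(A & (~(B & A)))))))) & (~(A & (~(B & A)))))
At A=0, B=0, C=0: circuit gives 0, formula gives 0.
At A=1, B=0, C=0: circuit gives 1, formula gives 1.
Agrees on all 8 inputs.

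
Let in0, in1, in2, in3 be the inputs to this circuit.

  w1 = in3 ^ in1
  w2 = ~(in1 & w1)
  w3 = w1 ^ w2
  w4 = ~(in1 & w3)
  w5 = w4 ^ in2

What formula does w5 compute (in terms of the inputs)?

(~(in1 & ((in3 ^ in1) ^ (~(in1 & (in3 ^ in1)))))) ^ in2

w1 = in3 ^ in1
w2 = ~(in1 & w1) = ~(in1 & (in3 ^ in1))
w3 = w1 ^ w2 = (in3 ^ in1) ^ (~(in1 & (in3 ^ in1)))
w4 = ~(in1 & w3) = ~(in1 & ((in3 ^ in1) ^ (~(in1 & (in3 ^ in1)))))
w5 = w4 ^ in2 = (~(in1 & ((in3 ^ in1) ^ (~(in1 & (in3 ^ in1)))))) ^ in2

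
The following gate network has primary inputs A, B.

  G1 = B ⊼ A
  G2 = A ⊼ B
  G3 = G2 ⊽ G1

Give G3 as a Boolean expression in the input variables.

G1 = B ⊼ A
G2 = A ⊼ B
G3 = G2 ⊽ G1 = (A ⊼ B) ⊽ (B ⊼ A)

(A ⊼ B) ⊽ (B ⊼ A)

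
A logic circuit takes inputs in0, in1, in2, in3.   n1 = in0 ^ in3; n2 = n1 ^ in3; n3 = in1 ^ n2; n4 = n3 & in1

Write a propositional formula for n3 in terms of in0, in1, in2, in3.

in1 ^ ((in0 ^ in3) ^ in3)

n1 = in0 ^ in3
n2 = n1 ^ in3 = (in0 ^ in3) ^ in3
n3 = in1 ^ n2 = in1 ^ ((in0 ^ in3) ^ in3)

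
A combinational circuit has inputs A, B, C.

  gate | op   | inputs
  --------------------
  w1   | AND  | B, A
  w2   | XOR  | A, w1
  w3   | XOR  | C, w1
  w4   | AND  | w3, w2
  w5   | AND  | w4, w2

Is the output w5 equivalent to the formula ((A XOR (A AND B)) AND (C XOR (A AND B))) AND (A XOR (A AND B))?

Yes

w1 = B AND A
w2 = A XOR w1 = A XOR (B AND A)
w3 = C XOR w1 = C XOR (B AND A)
w4 = w3 AND w2 = (C XOR (B AND A)) AND (A XOR (B AND A))
w5 = w4 AND w2 = ((C XOR (B AND A)) AND (A XOR (B AND A))) AND (A XOR (B AND A))
At A=0, B=0, C=0: circuit gives 0, formula gives 0.
At A=1, B=0, C=1: circuit gives 1, formula gives 1.
Agrees on all 8 inputs.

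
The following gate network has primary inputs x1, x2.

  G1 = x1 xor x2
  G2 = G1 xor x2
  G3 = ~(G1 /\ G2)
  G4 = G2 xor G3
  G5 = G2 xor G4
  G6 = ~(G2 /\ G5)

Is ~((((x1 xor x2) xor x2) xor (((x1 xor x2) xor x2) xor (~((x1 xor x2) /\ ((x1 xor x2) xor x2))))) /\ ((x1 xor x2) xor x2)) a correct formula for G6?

G1 = x1 xor x2
G2 = G1 xor x2 = (x1 xor x2) xor x2
G3 = ~(G1 /\ G2) = ~((x1 xor x2) /\ ((x1 xor x2) xor x2))
G4 = G2 xor G3 = ((x1 xor x2) xor x2) xor (~((x1 xor x2) /\ ((x1 xor x2) xor x2)))
G5 = G2 xor G4 = ((x1 xor x2) xor x2) xor (((x1 xor x2) xor x2) xor (~((x1 xor x2) /\ ((x1 xor x2) xor x2))))
G6 = ~(G2 /\ G5) = ~(((x1 xor x2) xor x2) /\ (((x1 xor x2) xor x2) xor (((x1 xor x2) xor x2) xor (~((x1 xor x2) /\ ((x1 xor x2) xor x2))))))
At x1=1, x2=1: circuit gives 0, formula gives 0.
At x1=0, x2=0: circuit gives 1, formula gives 1.
Agrees on all 4 inputs.

Yes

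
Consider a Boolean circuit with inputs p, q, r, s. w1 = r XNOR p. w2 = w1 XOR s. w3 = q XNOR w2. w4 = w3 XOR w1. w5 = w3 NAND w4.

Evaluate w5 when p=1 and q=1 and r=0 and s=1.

w1 = 0 XNOR 1 = 0
w2 = 0 XOR 1 = 1
w3 = 1 XNOR 1 = 1
w4 = 1 XOR 0 = 1
w5 = 1 NAND 1 = 0

0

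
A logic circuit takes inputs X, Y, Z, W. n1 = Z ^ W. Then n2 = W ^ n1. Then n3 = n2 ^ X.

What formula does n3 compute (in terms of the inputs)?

(W ^ (Z ^ W)) ^ X

n1 = Z ^ W
n2 = W ^ n1 = W ^ (Z ^ W)
n3 = n2 ^ X = (W ^ (Z ^ W)) ^ X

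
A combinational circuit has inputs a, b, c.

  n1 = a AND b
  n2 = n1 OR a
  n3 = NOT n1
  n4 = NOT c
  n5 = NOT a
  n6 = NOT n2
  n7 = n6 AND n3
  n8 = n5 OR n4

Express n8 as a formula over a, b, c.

n4 = NOT c
n5 = NOT a
n8 = n5 OR n4 = NOT a OR NOT c

NOT a OR NOT c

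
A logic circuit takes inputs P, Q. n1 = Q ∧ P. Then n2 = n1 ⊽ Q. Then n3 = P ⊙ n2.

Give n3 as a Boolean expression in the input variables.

P ⊙ ((Q ∧ P) ⊽ Q)

n1 = Q ∧ P
n2 = n1 ⊽ Q = (Q ∧ P) ⊽ Q
n3 = P ⊙ n2 = P ⊙ ((Q ∧ P) ⊽ Q)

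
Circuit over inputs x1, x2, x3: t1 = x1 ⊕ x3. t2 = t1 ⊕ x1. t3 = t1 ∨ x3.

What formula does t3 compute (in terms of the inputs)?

t1 = x1 ⊕ x3
t3 = t1 ∨ x3 = (x1 ⊕ x3) ∨ x3

(x1 ⊕ x3) ∨ x3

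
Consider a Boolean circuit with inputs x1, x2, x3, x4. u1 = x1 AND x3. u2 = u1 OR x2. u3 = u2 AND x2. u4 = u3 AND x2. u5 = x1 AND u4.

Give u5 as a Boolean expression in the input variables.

x1 AND ((((x1 AND x3) OR x2) AND x2) AND x2)

u1 = x1 AND x3
u2 = u1 OR x2 = (x1 AND x3) OR x2
u3 = u2 AND x2 = ((x1 AND x3) OR x2) AND x2
u4 = u3 AND x2 = (((x1 AND x3) OR x2) AND x2) AND x2
u5 = x1 AND u4 = x1 AND ((((x1 AND x3) OR x2) AND x2) AND x2)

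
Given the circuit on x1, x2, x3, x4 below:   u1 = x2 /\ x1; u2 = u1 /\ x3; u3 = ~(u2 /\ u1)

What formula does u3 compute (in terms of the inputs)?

u1 = x2 /\ x1
u2 = u1 /\ x3 = (x2 /\ x1) /\ x3
u3 = ~(u2 /\ u1) = ~(((x2 /\ x1) /\ x3) /\ (x2 /\ x1))

~(((x2 /\ x1) /\ x3) /\ (x2 /\ x1))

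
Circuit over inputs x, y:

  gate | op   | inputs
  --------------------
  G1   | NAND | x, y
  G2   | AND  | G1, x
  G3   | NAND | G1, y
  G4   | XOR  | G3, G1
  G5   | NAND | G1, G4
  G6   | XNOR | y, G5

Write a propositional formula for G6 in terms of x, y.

y XNOR ((x NAND y) NAND (((x NAND y) NAND y) XOR (x NAND y)))

G1 = x NAND y
G3 = G1 NAND y = (x NAND y) NAND y
G4 = G3 XOR G1 = ((x NAND y) NAND y) XOR (x NAND y)
G5 = G1 NAND G4 = (x NAND y) NAND (((x NAND y) NAND y) XOR (x NAND y))
G6 = y XNOR G5 = y XNOR ((x NAND y) NAND (((x NAND y) NAND y) XOR (x NAND y)))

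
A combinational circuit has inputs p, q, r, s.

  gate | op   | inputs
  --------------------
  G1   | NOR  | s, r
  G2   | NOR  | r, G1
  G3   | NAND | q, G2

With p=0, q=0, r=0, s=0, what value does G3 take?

1

G1 = 0 NOR 0 = 1
G2 = 0 NOR 1 = 0
G3 = 0 NAND 0 = 1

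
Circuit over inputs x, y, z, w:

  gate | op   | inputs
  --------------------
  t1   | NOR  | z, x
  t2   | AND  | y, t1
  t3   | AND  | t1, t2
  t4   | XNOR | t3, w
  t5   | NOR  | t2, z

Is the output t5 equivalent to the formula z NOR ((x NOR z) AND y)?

t1 = z NOR x
t2 = y AND t1 = y AND (z NOR x)
t5 = t2 NOR z = (y AND (z NOR x)) NOR z
At x=0, y=0, z=1, w=0: circuit gives 0, formula gives 0.
At x=0, y=0, z=0, w=0: circuit gives 1, formula gives 1.
Agrees on all 16 inputs.

Yes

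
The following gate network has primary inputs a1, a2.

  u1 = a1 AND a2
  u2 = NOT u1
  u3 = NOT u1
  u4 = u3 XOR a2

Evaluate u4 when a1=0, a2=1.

0

u1 = 0 AND 1 = 0
u3 = NOT 0 = 1
u4 = 1 XOR 1 = 0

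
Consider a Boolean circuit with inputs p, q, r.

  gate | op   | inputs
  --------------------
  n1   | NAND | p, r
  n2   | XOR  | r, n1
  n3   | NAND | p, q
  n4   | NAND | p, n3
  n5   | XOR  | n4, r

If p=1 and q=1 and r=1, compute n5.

0

n3 = 1 NAND 1 = 0
n4 = 1 NAND 0 = 1
n5 = 1 XOR 1 = 0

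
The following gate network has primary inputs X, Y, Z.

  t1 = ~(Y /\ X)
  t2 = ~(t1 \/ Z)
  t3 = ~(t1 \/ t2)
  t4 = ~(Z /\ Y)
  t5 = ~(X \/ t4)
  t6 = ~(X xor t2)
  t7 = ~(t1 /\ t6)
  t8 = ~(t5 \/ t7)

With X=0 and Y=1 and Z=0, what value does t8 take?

t1 = ~(1 /\ 0) = 1
t2 = ~(1 \/ 0) = 0
t4 = ~(0 /\ 1) = 1
t5 = ~(0 \/ 1) = 0
t6 = ~(0 xor 0) = 1
t7 = ~(1 /\ 1) = 0
t8 = ~(0 \/ 0) = 1

1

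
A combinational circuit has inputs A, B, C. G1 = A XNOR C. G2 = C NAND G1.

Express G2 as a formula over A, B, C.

G1 = A XNOR C
G2 = C NAND G1 = C NAND (A XNOR C)

C NAND (A XNOR C)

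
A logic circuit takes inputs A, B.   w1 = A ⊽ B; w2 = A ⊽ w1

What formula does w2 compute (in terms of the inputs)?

A ⊽ (A ⊽ B)

w1 = A ⊽ B
w2 = A ⊽ w1 = A ⊽ (A ⊽ B)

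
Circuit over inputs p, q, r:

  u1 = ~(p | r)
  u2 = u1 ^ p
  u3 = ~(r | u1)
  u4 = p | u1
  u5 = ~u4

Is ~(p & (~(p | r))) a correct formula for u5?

No

u1 = ~(p | r)
u4 = p | u1 = p | (~(p | r))
u5 = ~u4 = ~(p | (~(p | r)))
At p=0, q=0, r=0: circuit gives 0, formula gives 1.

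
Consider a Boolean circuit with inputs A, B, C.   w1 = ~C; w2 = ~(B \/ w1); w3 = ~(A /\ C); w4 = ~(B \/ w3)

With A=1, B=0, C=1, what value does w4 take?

1

w3 = ~(1 /\ 1) = 0
w4 = ~(0 \/ 0) = 1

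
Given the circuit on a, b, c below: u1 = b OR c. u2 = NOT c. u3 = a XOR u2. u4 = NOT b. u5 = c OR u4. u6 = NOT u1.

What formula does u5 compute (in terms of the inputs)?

u4 = NOT b
u5 = c OR u4 = c OR NOT b

c OR NOT b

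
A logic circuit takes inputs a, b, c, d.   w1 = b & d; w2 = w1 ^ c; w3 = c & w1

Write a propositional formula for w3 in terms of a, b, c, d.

w1 = b & d
w3 = c & w1 = c & (b & d)

c & (b & d)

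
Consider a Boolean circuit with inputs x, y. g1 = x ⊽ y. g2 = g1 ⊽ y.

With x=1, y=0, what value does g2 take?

1

g1 = 1 ⊽ 0 = 0
g2 = 0 ⊽ 0 = 1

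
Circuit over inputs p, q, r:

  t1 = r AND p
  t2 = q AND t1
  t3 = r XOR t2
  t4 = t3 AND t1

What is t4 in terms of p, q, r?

(r XOR (q AND (r AND p))) AND (r AND p)

t1 = r AND p
t2 = q AND t1 = q AND (r AND p)
t3 = r XOR t2 = r XOR (q AND (r AND p))
t4 = t3 AND t1 = (r XOR (q AND (r AND p))) AND (r AND p)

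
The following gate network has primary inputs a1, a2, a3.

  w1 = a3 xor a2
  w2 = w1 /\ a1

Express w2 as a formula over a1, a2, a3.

w1 = a3 xor a2
w2 = w1 /\ a1 = (a3 xor a2) /\ a1

(a3 xor a2) /\ a1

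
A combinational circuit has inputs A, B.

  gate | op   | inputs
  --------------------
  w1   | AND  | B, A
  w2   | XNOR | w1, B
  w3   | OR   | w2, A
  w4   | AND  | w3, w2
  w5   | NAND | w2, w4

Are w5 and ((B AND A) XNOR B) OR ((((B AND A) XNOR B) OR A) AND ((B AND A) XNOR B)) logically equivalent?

No

w1 = B AND A
w2 = w1 XNOR B = (B AND A) XNOR B
w3 = w2 OR A = ((B AND A) XNOR B) OR A
w4 = w3 AND w2 = (((B AND A) XNOR B) OR A) AND ((B AND A) XNOR B)
w5 = w2 NAND w4 = ((B AND A) XNOR B) NAND ((((B AND A) XNOR B) OR A) AND ((B AND A) XNOR B))
At A=0, B=0: circuit gives 0, formula gives 1.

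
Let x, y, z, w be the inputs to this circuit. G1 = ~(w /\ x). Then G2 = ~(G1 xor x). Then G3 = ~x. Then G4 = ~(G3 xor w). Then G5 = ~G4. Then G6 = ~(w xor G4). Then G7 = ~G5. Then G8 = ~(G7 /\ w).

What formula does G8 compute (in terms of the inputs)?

G3 = ~x
G4 = ~(G3 xor w) = ~(~x xor w)
G5 = ~G4 = ~(~(~x xor w))
G7 = ~G5 = ~~(~(~x xor w))
G8 = ~(G7 /\ w) = ~(~~(~(~x xor w)) /\ w)

~(~~(~(~x xor w)) /\ w)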